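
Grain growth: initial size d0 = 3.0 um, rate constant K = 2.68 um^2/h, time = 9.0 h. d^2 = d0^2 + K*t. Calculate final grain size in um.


d^2 = 3.0^2 + 2.68*9.0 = 33.12
d = sqrt(33.12) = 5.75 um

5.75


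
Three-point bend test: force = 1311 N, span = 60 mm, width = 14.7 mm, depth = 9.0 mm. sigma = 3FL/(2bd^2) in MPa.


sigma = 3*1311*60/(2*14.7*9.0^2) = 99.1 MPa

99.1


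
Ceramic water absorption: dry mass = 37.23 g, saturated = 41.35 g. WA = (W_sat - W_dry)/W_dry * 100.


WA = (41.35 - 37.23) / 37.23 * 100 = 11.07%

11.07


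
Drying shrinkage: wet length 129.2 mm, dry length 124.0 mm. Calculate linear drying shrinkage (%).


DS = (129.2 - 124.0) / 129.2 * 100 = 4.02%

4.02


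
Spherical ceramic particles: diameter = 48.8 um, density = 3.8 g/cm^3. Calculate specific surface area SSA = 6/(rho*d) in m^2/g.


SSA = 6 / (3.8 * 48.8) = 0.032 m^2/g

0.032


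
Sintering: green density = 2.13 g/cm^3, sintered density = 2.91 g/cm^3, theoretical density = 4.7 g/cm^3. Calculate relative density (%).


Relative = 2.91 / 4.7 * 100 = 61.9%

61.9


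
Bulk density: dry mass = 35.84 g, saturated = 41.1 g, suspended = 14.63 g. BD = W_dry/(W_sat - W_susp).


BD = 35.84 / (41.1 - 14.63) = 35.84 / 26.47 = 1.354 g/cm^3

1.354


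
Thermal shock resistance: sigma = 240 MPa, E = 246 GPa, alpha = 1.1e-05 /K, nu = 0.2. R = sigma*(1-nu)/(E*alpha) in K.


R = 240*(1-0.2)/(246*1000*1.1e-05) = 71 K

71


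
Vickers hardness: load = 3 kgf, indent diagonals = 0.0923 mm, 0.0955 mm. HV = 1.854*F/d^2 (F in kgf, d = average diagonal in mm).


d_avg = (0.0923+0.0955)/2 = 0.0939 mm
HV = 1.854*3/0.0939^2 = 631

631


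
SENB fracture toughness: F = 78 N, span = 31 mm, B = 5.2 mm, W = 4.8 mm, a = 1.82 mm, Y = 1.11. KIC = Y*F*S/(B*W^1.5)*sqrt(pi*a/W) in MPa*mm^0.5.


KIC = 1.11*78*31/(5.2*4.8^1.5)*sqrt(pi*1.82/4.8) = 53.57

53.57


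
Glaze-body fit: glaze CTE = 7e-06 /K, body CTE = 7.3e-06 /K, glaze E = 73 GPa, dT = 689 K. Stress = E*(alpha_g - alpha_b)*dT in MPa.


Stress = 73*1000*(7e-06 - 7.3e-06)*689 = -15.1 MPa

-15.1


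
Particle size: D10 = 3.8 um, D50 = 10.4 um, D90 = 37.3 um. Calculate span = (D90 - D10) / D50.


Span = (37.3 - 3.8) / 10.4 = 33.5 / 10.4 = 3.221

3.221


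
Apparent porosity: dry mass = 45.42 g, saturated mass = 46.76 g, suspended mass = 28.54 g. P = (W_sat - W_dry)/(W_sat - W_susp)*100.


P = (46.76 - 45.42) / (46.76 - 28.54) * 100 = 1.34 / 18.22 * 100 = 7.4%

7.4


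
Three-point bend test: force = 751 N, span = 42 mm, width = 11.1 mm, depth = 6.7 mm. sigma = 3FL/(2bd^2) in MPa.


sigma = 3*751*42/(2*11.1*6.7^2) = 95.0 MPa

95.0


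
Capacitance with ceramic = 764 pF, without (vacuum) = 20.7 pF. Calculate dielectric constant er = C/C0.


er = 764 / 20.7 = 36.91

36.91


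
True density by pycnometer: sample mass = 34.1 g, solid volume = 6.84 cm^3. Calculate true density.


TD = 34.1 / 6.84 = 4.985 g/cm^3

4.985


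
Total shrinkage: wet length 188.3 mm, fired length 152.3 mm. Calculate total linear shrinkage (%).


TS = (188.3 - 152.3) / 188.3 * 100 = 19.12%

19.12


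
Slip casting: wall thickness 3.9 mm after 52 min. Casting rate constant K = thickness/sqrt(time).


K = 3.9 / sqrt(52) = 3.9 / 7.2111 = 0.541 mm/min^0.5

0.541


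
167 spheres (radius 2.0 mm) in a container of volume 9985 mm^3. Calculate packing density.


V_sphere = 4/3*pi*2.0^3 = 33.5103 mm^3
Total V = 167*33.5103 = 5596.2201 mm^3
PD = 5596.2201 / 9985 = 0.56

0.56


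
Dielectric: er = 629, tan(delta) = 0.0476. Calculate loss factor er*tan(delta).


Loss = 629 * 0.0476 = 29.94

29.94


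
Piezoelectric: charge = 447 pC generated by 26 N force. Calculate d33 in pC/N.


d33 = 447 / 26 = 17.2 pC/N

17.2


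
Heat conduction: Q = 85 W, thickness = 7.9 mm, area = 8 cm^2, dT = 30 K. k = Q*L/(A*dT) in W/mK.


k = 85*7.9/1000/(8/10000*30) = 27.98 W/mK

27.98


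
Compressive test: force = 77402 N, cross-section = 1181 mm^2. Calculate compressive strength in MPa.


CS = 77402 / 1181 = 65.5 MPa

65.5


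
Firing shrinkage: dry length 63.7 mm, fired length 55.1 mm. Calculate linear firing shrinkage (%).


FS = (63.7 - 55.1) / 63.7 * 100 = 13.5%

13.5


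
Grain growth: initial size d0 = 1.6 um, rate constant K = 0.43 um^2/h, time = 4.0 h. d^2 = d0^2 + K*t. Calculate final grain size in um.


d^2 = 1.6^2 + 0.43*4.0 = 4.28
d = sqrt(4.28) = 2.07 um

2.07


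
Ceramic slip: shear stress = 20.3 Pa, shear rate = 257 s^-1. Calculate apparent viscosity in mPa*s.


eta = tau/gamma * 1000 = 20.3/257 * 1000 = 79.0 mPa*s

79.0


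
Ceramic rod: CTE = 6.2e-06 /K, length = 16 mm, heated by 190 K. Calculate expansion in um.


dL = 6.2e-06 * 16 * 190 * 1000 = 18.848 um

18.848


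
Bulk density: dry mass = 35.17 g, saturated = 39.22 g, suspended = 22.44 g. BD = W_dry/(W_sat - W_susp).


BD = 35.17 / (39.22 - 22.44) = 35.17 / 16.78 = 2.096 g/cm^3

2.096


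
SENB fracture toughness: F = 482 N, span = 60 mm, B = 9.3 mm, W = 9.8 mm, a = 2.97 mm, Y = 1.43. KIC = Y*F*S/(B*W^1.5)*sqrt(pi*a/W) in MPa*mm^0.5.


KIC = 1.43*482*60/(9.3*9.8^1.5)*sqrt(pi*2.97/9.8) = 141.43

141.43


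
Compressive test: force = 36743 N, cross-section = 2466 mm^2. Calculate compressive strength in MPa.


CS = 36743 / 2466 = 14.9 MPa

14.9


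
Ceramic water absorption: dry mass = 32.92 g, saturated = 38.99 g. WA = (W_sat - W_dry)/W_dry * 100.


WA = (38.99 - 32.92) / 32.92 * 100 = 18.44%

18.44


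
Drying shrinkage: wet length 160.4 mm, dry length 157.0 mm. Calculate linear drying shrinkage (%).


DS = (160.4 - 157.0) / 160.4 * 100 = 2.12%

2.12


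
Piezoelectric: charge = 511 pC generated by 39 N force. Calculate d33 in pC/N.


d33 = 511 / 39 = 13.1 pC/N

13.1


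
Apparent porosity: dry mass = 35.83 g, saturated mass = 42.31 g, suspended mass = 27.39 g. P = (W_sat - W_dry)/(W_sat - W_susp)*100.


P = (42.31 - 35.83) / (42.31 - 27.39) * 100 = 6.48 / 14.92 * 100 = 43.4%

43.4


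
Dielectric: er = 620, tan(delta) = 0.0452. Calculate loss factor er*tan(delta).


Loss = 620 * 0.0452 = 28.024

28.024


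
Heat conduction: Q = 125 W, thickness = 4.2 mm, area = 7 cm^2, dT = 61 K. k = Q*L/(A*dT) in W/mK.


k = 125*4.2/1000/(7/10000*61) = 12.3 W/mK

12.3


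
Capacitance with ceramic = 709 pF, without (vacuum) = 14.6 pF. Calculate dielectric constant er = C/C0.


er = 709 / 14.6 = 48.56

48.56


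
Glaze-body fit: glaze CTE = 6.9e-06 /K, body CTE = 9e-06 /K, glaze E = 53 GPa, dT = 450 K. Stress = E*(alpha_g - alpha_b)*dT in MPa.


Stress = 53*1000*(6.9e-06 - 9e-06)*450 = -50.1 MPa

-50.1


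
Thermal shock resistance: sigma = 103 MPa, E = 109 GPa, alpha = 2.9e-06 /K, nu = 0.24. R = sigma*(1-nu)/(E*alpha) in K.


R = 103*(1-0.24)/(109*1000*2.9e-06) = 248 K

248


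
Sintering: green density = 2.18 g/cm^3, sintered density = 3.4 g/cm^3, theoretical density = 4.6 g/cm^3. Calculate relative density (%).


Relative = 3.4 / 4.6 * 100 = 73.9%

73.9


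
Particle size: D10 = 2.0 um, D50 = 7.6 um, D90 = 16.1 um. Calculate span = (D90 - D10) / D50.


Span = (16.1 - 2.0) / 7.6 = 14.1 / 7.6 = 1.855

1.855


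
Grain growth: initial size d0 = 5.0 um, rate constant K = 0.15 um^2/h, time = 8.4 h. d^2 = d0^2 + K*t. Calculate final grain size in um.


d^2 = 5.0^2 + 0.15*8.4 = 26.26
d = sqrt(26.26) = 5.12 um

5.12


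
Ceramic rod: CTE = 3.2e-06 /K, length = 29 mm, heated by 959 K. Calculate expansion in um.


dL = 3.2e-06 * 29 * 959 * 1000 = 88.995 um

88.995


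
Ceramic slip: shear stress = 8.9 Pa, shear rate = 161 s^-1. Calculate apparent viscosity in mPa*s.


eta = tau/gamma * 1000 = 8.9/161 * 1000 = 55.3 mPa*s

55.3


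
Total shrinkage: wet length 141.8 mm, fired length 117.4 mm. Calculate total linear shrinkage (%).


TS = (141.8 - 117.4) / 141.8 * 100 = 17.21%

17.21


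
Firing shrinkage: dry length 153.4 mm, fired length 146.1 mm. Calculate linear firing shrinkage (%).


FS = (153.4 - 146.1) / 153.4 * 100 = 4.76%

4.76


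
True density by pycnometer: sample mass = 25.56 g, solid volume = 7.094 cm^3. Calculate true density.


TD = 25.56 / 7.094 = 3.603 g/cm^3

3.603


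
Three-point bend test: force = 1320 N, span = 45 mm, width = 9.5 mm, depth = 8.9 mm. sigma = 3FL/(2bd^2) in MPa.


sigma = 3*1320*45/(2*9.5*8.9^2) = 118.4 MPa

118.4


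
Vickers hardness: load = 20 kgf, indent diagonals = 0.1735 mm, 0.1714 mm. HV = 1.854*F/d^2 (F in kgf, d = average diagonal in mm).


d_avg = (0.1735+0.1714)/2 = 0.17245 mm
HV = 1.854*20/0.17245^2 = 1247

1247


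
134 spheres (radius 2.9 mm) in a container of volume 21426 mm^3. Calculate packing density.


V_sphere = 4/3*pi*2.9^3 = 102.1604 mm^3
Total V = 134*102.1604 = 13689.4936 mm^3
PD = 13689.4936 / 21426 = 0.639

0.639


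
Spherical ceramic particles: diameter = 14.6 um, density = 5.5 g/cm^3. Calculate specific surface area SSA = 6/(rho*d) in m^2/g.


SSA = 6 / (5.5 * 14.6) = 0.075 m^2/g

0.075


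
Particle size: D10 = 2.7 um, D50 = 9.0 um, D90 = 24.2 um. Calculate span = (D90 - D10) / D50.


Span = (24.2 - 2.7) / 9.0 = 21.5 / 9.0 = 2.389

2.389


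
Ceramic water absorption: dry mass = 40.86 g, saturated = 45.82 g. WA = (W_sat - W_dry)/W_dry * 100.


WA = (45.82 - 40.86) / 40.86 * 100 = 12.14%

12.14


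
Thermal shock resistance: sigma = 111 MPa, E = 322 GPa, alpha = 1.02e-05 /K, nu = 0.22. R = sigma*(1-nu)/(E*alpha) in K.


R = 111*(1-0.22)/(322*1000*1.02e-05) = 26 K

26


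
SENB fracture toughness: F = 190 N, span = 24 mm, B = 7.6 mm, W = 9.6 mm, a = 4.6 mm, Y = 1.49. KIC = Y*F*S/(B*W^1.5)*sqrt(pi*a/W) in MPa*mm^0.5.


KIC = 1.49*190*24/(7.6*9.6^1.5)*sqrt(pi*4.6/9.6) = 36.88

36.88


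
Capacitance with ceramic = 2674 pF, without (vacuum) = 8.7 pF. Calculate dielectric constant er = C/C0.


er = 2674 / 8.7 = 307.36

307.36


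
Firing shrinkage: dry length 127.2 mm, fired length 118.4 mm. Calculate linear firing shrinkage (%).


FS = (127.2 - 118.4) / 127.2 * 100 = 6.92%

6.92


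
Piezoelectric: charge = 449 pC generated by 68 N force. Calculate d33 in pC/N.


d33 = 449 / 68 = 6.6 pC/N

6.6


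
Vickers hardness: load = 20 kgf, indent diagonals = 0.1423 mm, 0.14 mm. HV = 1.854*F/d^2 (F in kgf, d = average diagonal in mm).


d_avg = (0.1423+0.14)/2 = 0.14115 mm
HV = 1.854*20/0.14115^2 = 1861

1861


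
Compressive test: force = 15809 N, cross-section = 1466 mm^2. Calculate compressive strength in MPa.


CS = 15809 / 1466 = 10.8 MPa

10.8


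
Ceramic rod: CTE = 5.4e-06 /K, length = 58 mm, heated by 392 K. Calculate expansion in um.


dL = 5.4e-06 * 58 * 392 * 1000 = 122.774 um

122.774


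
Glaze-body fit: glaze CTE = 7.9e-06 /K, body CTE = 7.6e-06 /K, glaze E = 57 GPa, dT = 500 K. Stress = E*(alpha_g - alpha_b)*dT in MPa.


Stress = 57*1000*(7.9e-06 - 7.6e-06)*500 = 8.6 MPa

8.6


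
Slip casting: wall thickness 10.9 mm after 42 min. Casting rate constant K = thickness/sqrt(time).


K = 10.9 / sqrt(42) = 10.9 / 6.4807 = 1.682 mm/min^0.5

1.682


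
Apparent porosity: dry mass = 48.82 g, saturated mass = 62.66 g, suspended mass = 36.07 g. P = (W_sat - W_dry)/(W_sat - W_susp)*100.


P = (62.66 - 48.82) / (62.66 - 36.07) * 100 = 13.84 / 26.59 * 100 = 52.0%

52.0


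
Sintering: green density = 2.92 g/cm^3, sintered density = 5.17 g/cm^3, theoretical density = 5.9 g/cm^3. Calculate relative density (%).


Relative = 5.17 / 5.9 * 100 = 87.6%

87.6


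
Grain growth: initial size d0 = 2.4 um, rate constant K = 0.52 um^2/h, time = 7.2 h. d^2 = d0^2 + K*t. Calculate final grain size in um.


d^2 = 2.4^2 + 0.52*7.2 = 9.504
d = sqrt(9.504) = 3.08 um

3.08


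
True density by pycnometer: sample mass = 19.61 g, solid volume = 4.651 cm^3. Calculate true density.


TD = 19.61 / 4.651 = 4.216 g/cm^3

4.216


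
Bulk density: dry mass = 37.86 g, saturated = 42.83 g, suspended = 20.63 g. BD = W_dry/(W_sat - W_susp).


BD = 37.86 / (42.83 - 20.63) = 37.86 / 22.2 = 1.705 g/cm^3

1.705


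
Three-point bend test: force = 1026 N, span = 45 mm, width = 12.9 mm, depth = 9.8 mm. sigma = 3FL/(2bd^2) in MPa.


sigma = 3*1026*45/(2*12.9*9.8^2) = 55.9 MPa

55.9


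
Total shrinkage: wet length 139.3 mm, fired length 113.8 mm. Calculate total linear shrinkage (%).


TS = (139.3 - 113.8) / 139.3 * 100 = 18.31%

18.31


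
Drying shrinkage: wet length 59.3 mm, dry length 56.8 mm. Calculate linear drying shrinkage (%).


DS = (59.3 - 56.8) / 59.3 * 100 = 4.22%

4.22


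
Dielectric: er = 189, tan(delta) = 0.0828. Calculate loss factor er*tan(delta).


Loss = 189 * 0.0828 = 15.649

15.649


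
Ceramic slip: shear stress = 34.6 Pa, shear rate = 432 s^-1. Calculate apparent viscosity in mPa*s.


eta = tau/gamma * 1000 = 34.6/432 * 1000 = 80.1 mPa*s

80.1


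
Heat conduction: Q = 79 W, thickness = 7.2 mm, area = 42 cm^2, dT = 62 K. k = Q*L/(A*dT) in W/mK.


k = 79*7.2/1000/(42/10000*62) = 2.18 W/mK

2.18


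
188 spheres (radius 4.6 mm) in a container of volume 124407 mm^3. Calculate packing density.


V_sphere = 4/3*pi*4.6^3 = 407.7201 mm^3
Total V = 188*407.7201 = 76651.3788 mm^3
PD = 76651.3788 / 124407 = 0.616

0.616


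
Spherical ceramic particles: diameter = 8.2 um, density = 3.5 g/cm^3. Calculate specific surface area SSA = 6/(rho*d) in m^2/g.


SSA = 6 / (3.5 * 8.2) = 0.209 m^2/g

0.209


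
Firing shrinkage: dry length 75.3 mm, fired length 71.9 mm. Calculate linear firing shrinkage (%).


FS = (75.3 - 71.9) / 75.3 * 100 = 4.52%

4.52


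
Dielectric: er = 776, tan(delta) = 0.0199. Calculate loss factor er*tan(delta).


Loss = 776 * 0.0199 = 15.442

15.442


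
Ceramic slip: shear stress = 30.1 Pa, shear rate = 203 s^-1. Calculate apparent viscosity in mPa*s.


eta = tau/gamma * 1000 = 30.1/203 * 1000 = 148.3 mPa*s

148.3


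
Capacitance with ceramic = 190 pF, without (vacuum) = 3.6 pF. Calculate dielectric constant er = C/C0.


er = 190 / 3.6 = 52.78

52.78


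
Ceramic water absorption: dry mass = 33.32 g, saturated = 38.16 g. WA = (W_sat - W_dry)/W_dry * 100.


WA = (38.16 - 33.32) / 33.32 * 100 = 14.53%

14.53


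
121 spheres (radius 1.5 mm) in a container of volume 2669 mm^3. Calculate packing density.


V_sphere = 4/3*pi*1.5^3 = 14.1372 mm^3
Total V = 121*14.1372 = 1710.6012 mm^3
PD = 1710.6012 / 2669 = 0.641

0.641


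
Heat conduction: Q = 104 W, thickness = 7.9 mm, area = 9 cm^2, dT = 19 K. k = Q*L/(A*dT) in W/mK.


k = 104*7.9/1000/(9/10000*19) = 48.05 W/mK

48.05


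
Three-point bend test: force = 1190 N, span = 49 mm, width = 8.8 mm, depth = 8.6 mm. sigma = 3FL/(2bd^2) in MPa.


sigma = 3*1190*49/(2*8.8*8.6^2) = 134.4 MPa

134.4


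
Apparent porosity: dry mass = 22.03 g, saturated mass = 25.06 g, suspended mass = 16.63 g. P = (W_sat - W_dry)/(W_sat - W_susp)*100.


P = (25.06 - 22.03) / (25.06 - 16.63) * 100 = 3.03 / 8.43 * 100 = 35.9%

35.9


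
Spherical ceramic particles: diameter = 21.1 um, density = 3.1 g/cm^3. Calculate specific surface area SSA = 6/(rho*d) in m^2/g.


SSA = 6 / (3.1 * 21.1) = 0.092 m^2/g

0.092


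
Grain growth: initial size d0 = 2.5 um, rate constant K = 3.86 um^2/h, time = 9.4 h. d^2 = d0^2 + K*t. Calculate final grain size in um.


d^2 = 2.5^2 + 3.86*9.4 = 42.534
d = sqrt(42.534) = 6.52 um

6.52


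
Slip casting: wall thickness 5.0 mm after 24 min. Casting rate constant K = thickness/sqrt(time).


K = 5.0 / sqrt(24) = 5.0 / 4.899 = 1.021 mm/min^0.5

1.021


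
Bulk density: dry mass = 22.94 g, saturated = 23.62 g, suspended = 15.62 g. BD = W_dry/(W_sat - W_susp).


BD = 22.94 / (23.62 - 15.62) = 22.94 / 8.0 = 2.868 g/cm^3

2.868


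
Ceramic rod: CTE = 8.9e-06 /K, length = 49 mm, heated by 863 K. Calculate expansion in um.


dL = 8.9e-06 * 49 * 863 * 1000 = 376.354 um

376.354


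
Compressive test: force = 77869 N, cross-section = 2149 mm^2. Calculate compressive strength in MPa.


CS = 77869 / 2149 = 36.2 MPa

36.2


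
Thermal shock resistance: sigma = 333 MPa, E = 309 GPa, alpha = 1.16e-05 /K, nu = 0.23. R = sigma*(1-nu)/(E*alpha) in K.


R = 333*(1-0.23)/(309*1000*1.16e-05) = 72 K

72


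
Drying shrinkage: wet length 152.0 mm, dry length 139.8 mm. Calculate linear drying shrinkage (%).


DS = (152.0 - 139.8) / 152.0 * 100 = 8.03%

8.03


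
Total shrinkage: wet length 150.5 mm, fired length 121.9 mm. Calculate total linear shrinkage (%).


TS = (150.5 - 121.9) / 150.5 * 100 = 19.0%

19.0


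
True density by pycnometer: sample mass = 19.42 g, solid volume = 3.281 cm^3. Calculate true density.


TD = 19.42 / 3.281 = 5.919 g/cm^3

5.919


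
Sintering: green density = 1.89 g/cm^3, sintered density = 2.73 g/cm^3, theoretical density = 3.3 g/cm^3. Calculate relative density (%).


Relative = 2.73 / 3.3 * 100 = 82.7%

82.7


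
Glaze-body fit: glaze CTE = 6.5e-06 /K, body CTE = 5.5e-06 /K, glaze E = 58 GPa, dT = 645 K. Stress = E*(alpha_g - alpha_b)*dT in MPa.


Stress = 58*1000*(6.5e-06 - 5.5e-06)*645 = 37.4 MPa

37.4


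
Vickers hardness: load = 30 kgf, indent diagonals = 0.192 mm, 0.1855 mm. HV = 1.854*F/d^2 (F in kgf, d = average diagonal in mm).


d_avg = (0.192+0.1855)/2 = 0.18875 mm
HV = 1.854*30/0.18875^2 = 1561

1561


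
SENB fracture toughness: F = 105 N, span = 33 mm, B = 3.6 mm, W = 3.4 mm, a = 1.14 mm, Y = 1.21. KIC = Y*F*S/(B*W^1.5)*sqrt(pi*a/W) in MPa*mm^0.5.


KIC = 1.21*105*33/(3.6*3.4^1.5)*sqrt(pi*1.14/3.4) = 190.66

190.66


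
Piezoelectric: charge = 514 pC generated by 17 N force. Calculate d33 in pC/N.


d33 = 514 / 17 = 30.2 pC/N

30.2


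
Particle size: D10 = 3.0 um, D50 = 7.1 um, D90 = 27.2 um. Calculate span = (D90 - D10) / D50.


Span = (27.2 - 3.0) / 7.1 = 24.2 / 7.1 = 3.408

3.408


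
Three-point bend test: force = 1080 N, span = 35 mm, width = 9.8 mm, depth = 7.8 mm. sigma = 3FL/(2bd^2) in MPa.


sigma = 3*1080*35/(2*9.8*7.8^2) = 95.1 MPa

95.1


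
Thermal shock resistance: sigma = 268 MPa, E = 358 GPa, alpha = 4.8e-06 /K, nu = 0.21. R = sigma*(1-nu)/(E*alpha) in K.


R = 268*(1-0.21)/(358*1000*4.8e-06) = 123 K

123


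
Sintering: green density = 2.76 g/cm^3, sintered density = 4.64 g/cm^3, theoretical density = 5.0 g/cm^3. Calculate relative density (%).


Relative = 4.64 / 5.0 * 100 = 92.8%

92.8


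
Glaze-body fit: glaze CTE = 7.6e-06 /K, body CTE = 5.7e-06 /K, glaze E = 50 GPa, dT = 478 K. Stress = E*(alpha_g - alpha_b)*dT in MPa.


Stress = 50*1000*(7.6e-06 - 5.7e-06)*478 = 45.4 MPa

45.4


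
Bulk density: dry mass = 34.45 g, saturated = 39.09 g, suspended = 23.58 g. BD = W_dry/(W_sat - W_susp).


BD = 34.45 / (39.09 - 23.58) = 34.45 / 15.51 = 2.221 g/cm^3

2.221


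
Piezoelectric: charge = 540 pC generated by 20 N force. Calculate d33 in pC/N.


d33 = 540 / 20 = 27.0 pC/N

27.0


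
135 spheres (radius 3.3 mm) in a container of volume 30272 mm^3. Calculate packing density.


V_sphere = 4/3*pi*3.3^3 = 150.5326 mm^3
Total V = 135*150.5326 = 20321.901 mm^3
PD = 20321.901 / 30272 = 0.671

0.671


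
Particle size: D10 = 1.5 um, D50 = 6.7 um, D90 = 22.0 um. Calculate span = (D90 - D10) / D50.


Span = (22.0 - 1.5) / 6.7 = 20.5 / 6.7 = 3.06

3.06


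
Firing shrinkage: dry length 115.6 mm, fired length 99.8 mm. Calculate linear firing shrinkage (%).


FS = (115.6 - 99.8) / 115.6 * 100 = 13.67%

13.67


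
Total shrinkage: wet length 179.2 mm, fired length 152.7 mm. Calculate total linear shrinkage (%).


TS = (179.2 - 152.7) / 179.2 * 100 = 14.79%

14.79


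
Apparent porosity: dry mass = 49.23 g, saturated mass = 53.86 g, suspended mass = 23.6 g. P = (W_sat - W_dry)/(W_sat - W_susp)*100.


P = (53.86 - 49.23) / (53.86 - 23.6) * 100 = 4.63 / 30.26 * 100 = 15.3%

15.3


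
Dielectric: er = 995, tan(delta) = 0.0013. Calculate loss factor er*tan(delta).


Loss = 995 * 0.0013 = 1.294

1.294


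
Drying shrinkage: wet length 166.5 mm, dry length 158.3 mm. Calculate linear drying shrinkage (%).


DS = (166.5 - 158.3) / 166.5 * 100 = 4.92%

4.92


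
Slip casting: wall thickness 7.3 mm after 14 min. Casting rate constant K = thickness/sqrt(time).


K = 7.3 / sqrt(14) = 7.3 / 3.7417 = 1.951 mm/min^0.5

1.951


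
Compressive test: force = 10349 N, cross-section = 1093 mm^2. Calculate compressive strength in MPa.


CS = 10349 / 1093 = 9.5 MPa

9.5


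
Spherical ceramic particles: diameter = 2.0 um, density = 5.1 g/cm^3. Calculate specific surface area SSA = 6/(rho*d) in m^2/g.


SSA = 6 / (5.1 * 2.0) = 0.588 m^2/g

0.588


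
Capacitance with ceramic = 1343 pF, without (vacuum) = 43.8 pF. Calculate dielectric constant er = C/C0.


er = 1343 / 43.8 = 30.66

30.66


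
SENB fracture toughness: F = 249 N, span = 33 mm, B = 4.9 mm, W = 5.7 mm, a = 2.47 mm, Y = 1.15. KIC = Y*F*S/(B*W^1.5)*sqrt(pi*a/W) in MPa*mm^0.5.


KIC = 1.15*249*33/(4.9*5.7^1.5)*sqrt(pi*2.47/5.7) = 165.34

165.34


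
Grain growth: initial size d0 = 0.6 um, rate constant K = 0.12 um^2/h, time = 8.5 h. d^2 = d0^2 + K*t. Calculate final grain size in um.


d^2 = 0.6^2 + 0.12*8.5 = 1.38
d = sqrt(1.38) = 1.17 um

1.17


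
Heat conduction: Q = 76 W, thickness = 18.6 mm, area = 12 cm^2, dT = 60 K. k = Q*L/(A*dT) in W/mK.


k = 76*18.6/1000/(12/10000*60) = 19.63 W/mK

19.63


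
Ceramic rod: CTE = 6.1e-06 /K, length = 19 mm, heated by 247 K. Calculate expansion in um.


dL = 6.1e-06 * 19 * 247 * 1000 = 28.627 um

28.627


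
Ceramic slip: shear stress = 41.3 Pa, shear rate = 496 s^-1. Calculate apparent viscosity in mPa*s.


eta = tau/gamma * 1000 = 41.3/496 * 1000 = 83.3 mPa*s

83.3


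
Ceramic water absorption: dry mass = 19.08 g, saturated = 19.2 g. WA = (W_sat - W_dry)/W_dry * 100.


WA = (19.2 - 19.08) / 19.08 * 100 = 0.63%

0.63


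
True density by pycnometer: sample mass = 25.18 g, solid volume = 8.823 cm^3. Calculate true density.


TD = 25.18 / 8.823 = 2.854 g/cm^3

2.854


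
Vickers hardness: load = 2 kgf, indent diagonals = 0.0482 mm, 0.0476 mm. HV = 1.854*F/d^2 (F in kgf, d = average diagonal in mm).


d_avg = (0.0482+0.0476)/2 = 0.0479 mm
HV = 1.854*2/0.0479^2 = 1616

1616


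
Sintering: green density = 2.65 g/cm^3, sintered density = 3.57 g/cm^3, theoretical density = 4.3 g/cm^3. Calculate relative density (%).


Relative = 3.57 / 4.3 * 100 = 83.0%

83.0


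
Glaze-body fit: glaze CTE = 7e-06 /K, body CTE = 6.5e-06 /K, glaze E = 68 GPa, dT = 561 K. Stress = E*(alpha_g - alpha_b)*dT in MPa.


Stress = 68*1000*(7e-06 - 6.5e-06)*561 = 19.1 MPa

19.1


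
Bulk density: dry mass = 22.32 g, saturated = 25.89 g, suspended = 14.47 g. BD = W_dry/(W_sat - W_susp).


BD = 22.32 / (25.89 - 14.47) = 22.32 / 11.42 = 1.954 g/cm^3

1.954


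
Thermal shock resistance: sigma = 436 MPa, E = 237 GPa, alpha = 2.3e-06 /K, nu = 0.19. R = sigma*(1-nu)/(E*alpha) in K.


R = 436*(1-0.19)/(237*1000*2.3e-06) = 648 K

648


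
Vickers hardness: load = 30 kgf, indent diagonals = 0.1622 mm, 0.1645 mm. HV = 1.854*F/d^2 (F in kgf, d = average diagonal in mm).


d_avg = (0.1622+0.1645)/2 = 0.16335 mm
HV = 1.854*30/0.16335^2 = 2084

2084


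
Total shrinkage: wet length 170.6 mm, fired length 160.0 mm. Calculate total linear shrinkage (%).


TS = (170.6 - 160.0) / 170.6 * 100 = 6.21%

6.21


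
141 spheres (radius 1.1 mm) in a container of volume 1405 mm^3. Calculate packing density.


V_sphere = 4/3*pi*1.1^3 = 5.5753 mm^3
Total V = 141*5.5753 = 786.1173 mm^3
PD = 786.1173 / 1405 = 0.56

0.56


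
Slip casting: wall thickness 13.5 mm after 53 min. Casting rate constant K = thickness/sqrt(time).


K = 13.5 / sqrt(53) = 13.5 / 7.2801 = 1.854 mm/min^0.5

1.854


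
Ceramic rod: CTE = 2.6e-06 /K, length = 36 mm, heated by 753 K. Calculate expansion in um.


dL = 2.6e-06 * 36 * 753 * 1000 = 70.481 um

70.481


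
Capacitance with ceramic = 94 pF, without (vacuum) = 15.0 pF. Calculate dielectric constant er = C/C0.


er = 94 / 15.0 = 6.27

6.27


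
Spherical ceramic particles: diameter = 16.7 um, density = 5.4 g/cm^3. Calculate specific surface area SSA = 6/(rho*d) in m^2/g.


SSA = 6 / (5.4 * 16.7) = 0.067 m^2/g

0.067


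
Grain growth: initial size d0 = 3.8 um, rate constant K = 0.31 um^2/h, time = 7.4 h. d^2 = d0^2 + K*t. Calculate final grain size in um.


d^2 = 3.8^2 + 0.31*7.4 = 16.734
d = sqrt(16.734) = 4.09 um

4.09


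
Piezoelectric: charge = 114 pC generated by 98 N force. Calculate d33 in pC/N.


d33 = 114 / 98 = 1.2 pC/N

1.2


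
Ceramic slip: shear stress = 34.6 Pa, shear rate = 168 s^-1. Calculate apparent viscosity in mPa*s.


eta = tau/gamma * 1000 = 34.6/168 * 1000 = 206.0 mPa*s

206.0


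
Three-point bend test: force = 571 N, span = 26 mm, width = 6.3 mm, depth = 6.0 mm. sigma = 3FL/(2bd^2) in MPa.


sigma = 3*571*26/(2*6.3*6.0^2) = 98.2 MPa

98.2


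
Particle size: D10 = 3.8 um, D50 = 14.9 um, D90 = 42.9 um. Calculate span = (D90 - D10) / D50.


Span = (42.9 - 3.8) / 14.9 = 39.1 / 14.9 = 2.624

2.624


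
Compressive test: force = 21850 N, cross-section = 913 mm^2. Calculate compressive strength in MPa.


CS = 21850 / 913 = 23.9 MPa

23.9


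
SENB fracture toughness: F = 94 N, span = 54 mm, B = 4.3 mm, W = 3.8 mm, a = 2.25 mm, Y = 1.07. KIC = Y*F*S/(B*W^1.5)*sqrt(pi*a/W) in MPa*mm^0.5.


KIC = 1.07*94*54/(4.3*3.8^1.5)*sqrt(pi*2.25/3.8) = 232.56

232.56


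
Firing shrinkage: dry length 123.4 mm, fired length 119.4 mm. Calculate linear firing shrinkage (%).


FS = (123.4 - 119.4) / 123.4 * 100 = 3.24%

3.24


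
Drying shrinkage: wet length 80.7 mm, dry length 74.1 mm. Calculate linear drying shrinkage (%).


DS = (80.7 - 74.1) / 80.7 * 100 = 8.18%

8.18


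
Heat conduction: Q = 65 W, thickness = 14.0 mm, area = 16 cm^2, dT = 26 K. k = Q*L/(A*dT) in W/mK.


k = 65*14.0/1000/(16/10000*26) = 21.88 W/mK

21.88


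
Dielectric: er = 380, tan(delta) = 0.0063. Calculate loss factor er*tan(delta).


Loss = 380 * 0.0063 = 2.394

2.394


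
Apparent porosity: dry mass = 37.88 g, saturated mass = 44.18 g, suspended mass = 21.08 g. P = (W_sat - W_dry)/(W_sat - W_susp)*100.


P = (44.18 - 37.88) / (44.18 - 21.08) * 100 = 6.3 / 23.1 * 100 = 27.3%

27.3


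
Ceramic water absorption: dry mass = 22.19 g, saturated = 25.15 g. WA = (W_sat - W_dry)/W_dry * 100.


WA = (25.15 - 22.19) / 22.19 * 100 = 13.34%

13.34


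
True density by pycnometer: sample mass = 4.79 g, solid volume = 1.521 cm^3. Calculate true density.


TD = 4.79 / 1.521 = 3.149 g/cm^3

3.149


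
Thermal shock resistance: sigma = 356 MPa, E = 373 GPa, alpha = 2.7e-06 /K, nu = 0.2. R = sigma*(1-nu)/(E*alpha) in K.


R = 356*(1-0.2)/(373*1000*2.7e-06) = 283 K

283


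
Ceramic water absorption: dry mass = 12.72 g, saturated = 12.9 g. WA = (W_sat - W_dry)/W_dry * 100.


WA = (12.9 - 12.72) / 12.72 * 100 = 1.42%

1.42


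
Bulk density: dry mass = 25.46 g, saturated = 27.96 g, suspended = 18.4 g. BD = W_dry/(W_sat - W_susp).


BD = 25.46 / (27.96 - 18.4) = 25.46 / 9.56 = 2.663 g/cm^3

2.663


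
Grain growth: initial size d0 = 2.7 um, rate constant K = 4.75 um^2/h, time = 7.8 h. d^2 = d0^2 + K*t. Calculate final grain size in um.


d^2 = 2.7^2 + 4.75*7.8 = 44.34
d = sqrt(44.34) = 6.66 um

6.66


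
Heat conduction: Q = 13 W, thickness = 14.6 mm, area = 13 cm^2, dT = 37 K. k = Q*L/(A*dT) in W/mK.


k = 13*14.6/1000/(13/10000*37) = 3.95 W/mK

3.95


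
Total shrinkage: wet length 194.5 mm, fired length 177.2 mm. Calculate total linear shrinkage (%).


TS = (194.5 - 177.2) / 194.5 * 100 = 8.89%

8.89


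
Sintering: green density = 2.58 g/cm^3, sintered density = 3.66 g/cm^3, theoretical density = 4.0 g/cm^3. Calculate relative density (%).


Relative = 3.66 / 4.0 * 100 = 91.5%

91.5


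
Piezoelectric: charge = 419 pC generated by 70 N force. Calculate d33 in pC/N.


d33 = 419 / 70 = 6.0 pC/N

6.0


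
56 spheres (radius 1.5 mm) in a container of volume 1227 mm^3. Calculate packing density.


V_sphere = 4/3*pi*1.5^3 = 14.1372 mm^3
Total V = 56*14.1372 = 791.6832 mm^3
PD = 791.6832 / 1227 = 0.645

0.645


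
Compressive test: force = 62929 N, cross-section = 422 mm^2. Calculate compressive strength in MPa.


CS = 62929 / 422 = 149.1 MPa

149.1


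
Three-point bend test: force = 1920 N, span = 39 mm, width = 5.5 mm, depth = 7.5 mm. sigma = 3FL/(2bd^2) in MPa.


sigma = 3*1920*39/(2*5.5*7.5^2) = 363.1 MPa

363.1


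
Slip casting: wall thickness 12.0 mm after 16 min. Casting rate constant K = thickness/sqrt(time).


K = 12.0 / sqrt(16) = 12.0 / 4.0 = 3.0 mm/min^0.5

3.0


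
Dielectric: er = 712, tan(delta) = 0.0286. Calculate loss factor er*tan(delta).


Loss = 712 * 0.0286 = 20.363

20.363


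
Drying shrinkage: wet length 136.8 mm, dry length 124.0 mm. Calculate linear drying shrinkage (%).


DS = (136.8 - 124.0) / 136.8 * 100 = 9.36%

9.36


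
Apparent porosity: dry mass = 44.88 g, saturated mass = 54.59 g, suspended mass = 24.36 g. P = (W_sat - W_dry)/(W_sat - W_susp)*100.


P = (54.59 - 44.88) / (54.59 - 24.36) * 100 = 9.71 / 30.23 * 100 = 32.1%

32.1


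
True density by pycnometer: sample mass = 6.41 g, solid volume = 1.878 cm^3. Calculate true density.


TD = 6.41 / 1.878 = 3.413 g/cm^3

3.413


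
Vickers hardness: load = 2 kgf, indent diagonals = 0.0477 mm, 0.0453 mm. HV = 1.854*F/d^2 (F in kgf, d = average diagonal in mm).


d_avg = (0.0477+0.0453)/2 = 0.0465 mm
HV = 1.854*2/0.0465^2 = 1715

1715


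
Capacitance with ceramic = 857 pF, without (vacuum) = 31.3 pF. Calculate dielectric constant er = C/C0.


er = 857 / 31.3 = 27.38

27.38


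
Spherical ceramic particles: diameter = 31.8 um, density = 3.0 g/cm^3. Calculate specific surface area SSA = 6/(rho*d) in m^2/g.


SSA = 6 / (3.0 * 31.8) = 0.063 m^2/g

0.063


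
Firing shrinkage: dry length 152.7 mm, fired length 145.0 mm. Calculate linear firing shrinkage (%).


FS = (152.7 - 145.0) / 152.7 * 100 = 5.04%

5.04


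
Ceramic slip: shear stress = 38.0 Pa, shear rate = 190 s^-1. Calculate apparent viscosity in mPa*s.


eta = tau/gamma * 1000 = 38.0/190 * 1000 = 200.0 mPa*s

200.0


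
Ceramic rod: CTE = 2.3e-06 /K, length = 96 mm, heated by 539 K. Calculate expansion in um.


dL = 2.3e-06 * 96 * 539 * 1000 = 119.011 um

119.011


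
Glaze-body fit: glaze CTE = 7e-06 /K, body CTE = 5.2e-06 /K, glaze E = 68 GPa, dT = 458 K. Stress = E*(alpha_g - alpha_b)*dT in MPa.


Stress = 68*1000*(7e-06 - 5.2e-06)*458 = 56.1 MPa

56.1


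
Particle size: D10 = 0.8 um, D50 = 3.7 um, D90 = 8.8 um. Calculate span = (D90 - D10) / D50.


Span = (8.8 - 0.8) / 3.7 = 8.0 / 3.7 = 2.162

2.162


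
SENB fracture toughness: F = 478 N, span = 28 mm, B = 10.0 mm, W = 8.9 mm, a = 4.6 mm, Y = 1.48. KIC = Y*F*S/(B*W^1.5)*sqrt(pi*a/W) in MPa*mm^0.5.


KIC = 1.48*478*28/(10.0*8.9^1.5)*sqrt(pi*4.6/8.9) = 95.07

95.07


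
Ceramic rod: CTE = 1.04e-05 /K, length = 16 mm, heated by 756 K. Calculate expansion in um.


dL = 1.04e-05 * 16 * 756 * 1000 = 125.798 um

125.798


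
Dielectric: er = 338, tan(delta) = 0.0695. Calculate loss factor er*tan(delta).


Loss = 338 * 0.0695 = 23.491

23.491


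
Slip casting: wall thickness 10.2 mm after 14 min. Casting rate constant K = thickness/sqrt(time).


K = 10.2 / sqrt(14) = 10.2 / 3.7417 = 2.726 mm/min^0.5

2.726


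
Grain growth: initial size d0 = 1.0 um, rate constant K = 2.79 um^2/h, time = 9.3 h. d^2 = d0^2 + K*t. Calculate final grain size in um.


d^2 = 1.0^2 + 2.79*9.3 = 26.947
d = sqrt(26.947) = 5.19 um

5.19


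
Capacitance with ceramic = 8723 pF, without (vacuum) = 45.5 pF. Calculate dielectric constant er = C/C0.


er = 8723 / 45.5 = 191.71

191.71


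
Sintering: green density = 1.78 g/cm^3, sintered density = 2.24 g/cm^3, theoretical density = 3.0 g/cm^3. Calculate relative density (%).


Relative = 2.24 / 3.0 * 100 = 74.7%

74.7


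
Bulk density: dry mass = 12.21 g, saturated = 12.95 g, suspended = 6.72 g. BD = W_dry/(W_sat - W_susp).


BD = 12.21 / (12.95 - 6.72) = 12.21 / 6.23 = 1.96 g/cm^3

1.96


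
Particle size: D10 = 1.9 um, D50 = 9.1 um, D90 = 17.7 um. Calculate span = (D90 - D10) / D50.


Span = (17.7 - 1.9) / 9.1 = 15.8 / 9.1 = 1.736

1.736


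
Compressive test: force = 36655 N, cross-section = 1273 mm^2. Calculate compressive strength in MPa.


CS = 36655 / 1273 = 28.8 MPa

28.8


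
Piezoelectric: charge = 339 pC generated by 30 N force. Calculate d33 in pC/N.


d33 = 339 / 30 = 11.3 pC/N

11.3


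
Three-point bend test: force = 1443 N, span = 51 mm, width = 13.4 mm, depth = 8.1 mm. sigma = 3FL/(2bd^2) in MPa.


sigma = 3*1443*51/(2*13.4*8.1^2) = 125.6 MPa

125.6


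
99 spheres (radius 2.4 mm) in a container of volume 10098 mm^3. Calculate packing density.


V_sphere = 4/3*pi*2.4^3 = 57.9058 mm^3
Total V = 99*57.9058 = 5732.6742 mm^3
PD = 5732.6742 / 10098 = 0.568

0.568


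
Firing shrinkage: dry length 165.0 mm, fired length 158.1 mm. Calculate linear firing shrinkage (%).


FS = (165.0 - 158.1) / 165.0 * 100 = 4.18%

4.18


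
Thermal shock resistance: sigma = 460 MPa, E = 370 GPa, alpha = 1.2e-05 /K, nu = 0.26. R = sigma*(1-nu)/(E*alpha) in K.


R = 460*(1-0.26)/(370*1000*1.2e-05) = 77 K

77


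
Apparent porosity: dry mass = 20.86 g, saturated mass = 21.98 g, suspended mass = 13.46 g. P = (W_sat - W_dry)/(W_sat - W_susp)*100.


P = (21.98 - 20.86) / (21.98 - 13.46) * 100 = 1.12 / 8.52 * 100 = 13.1%

13.1


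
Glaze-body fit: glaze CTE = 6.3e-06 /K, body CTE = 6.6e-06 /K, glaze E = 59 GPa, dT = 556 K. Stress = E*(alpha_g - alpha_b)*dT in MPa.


Stress = 59*1000*(6.3e-06 - 6.6e-06)*556 = -9.8 MPa

-9.8


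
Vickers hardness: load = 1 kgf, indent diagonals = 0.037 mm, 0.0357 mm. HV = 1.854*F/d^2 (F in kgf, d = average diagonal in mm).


d_avg = (0.037+0.0357)/2 = 0.03635 mm
HV = 1.854*1/0.03635^2 = 1403

1403


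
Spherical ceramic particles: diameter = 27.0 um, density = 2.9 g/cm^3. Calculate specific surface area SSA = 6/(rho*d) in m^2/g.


SSA = 6 / (2.9 * 27.0) = 0.077 m^2/g

0.077


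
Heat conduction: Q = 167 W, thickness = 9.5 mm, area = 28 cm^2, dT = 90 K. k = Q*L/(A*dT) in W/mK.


k = 167*9.5/1000/(28/10000*90) = 6.3 W/mK

6.3


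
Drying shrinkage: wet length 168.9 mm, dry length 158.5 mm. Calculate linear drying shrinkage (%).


DS = (168.9 - 158.5) / 168.9 * 100 = 6.16%

6.16


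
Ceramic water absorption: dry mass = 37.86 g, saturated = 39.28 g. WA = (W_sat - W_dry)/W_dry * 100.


WA = (39.28 - 37.86) / 37.86 * 100 = 3.75%

3.75


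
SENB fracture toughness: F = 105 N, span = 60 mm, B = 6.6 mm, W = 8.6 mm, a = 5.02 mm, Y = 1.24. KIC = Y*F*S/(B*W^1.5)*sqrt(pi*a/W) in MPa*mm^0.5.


KIC = 1.24*105*60/(6.6*8.6^1.5)*sqrt(pi*5.02/8.6) = 63.55

63.55


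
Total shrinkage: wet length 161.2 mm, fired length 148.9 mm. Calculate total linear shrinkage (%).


TS = (161.2 - 148.9) / 161.2 * 100 = 7.63%

7.63


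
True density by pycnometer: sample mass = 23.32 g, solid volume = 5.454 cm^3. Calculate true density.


TD = 23.32 / 5.454 = 4.276 g/cm^3

4.276


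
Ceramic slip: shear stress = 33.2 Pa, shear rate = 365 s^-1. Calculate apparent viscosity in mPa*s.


eta = tau/gamma * 1000 = 33.2/365 * 1000 = 91.0 mPa*s

91.0


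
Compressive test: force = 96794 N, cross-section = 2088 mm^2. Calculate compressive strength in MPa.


CS = 96794 / 2088 = 46.4 MPa

46.4


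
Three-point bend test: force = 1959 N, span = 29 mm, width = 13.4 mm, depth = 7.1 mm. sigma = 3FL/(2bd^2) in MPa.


sigma = 3*1959*29/(2*13.4*7.1^2) = 126.2 MPa

126.2


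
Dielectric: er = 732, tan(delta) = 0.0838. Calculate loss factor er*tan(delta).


Loss = 732 * 0.0838 = 61.342

61.342


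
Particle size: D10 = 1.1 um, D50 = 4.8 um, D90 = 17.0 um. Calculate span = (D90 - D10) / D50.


Span = (17.0 - 1.1) / 4.8 = 15.9 / 4.8 = 3.313

3.313


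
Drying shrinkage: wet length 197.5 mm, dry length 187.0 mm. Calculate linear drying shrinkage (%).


DS = (197.5 - 187.0) / 197.5 * 100 = 5.32%

5.32


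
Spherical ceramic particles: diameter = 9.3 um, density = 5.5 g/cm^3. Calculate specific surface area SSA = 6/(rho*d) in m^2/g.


SSA = 6 / (5.5 * 9.3) = 0.117 m^2/g

0.117


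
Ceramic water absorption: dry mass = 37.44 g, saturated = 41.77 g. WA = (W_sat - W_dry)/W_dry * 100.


WA = (41.77 - 37.44) / 37.44 * 100 = 11.57%

11.57


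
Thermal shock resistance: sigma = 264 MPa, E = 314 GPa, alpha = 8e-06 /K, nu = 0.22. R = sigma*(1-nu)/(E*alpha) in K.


R = 264*(1-0.22)/(314*1000*8e-06) = 82 K

82


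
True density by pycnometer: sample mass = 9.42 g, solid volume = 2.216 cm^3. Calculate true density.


TD = 9.42 / 2.216 = 4.251 g/cm^3

4.251


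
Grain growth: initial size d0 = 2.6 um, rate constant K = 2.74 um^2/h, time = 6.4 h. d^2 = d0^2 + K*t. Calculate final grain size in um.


d^2 = 2.6^2 + 2.74*6.4 = 24.296
d = sqrt(24.296) = 4.93 um

4.93


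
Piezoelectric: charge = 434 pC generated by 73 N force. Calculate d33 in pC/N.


d33 = 434 / 73 = 5.9 pC/N

5.9


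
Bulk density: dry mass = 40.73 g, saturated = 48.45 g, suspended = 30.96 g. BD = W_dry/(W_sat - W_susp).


BD = 40.73 / (48.45 - 30.96) = 40.73 / 17.49 = 2.329 g/cm^3

2.329


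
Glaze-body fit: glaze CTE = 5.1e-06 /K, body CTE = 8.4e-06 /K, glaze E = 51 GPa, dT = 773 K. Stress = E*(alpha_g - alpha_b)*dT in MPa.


Stress = 51*1000*(5.1e-06 - 8.4e-06)*773 = -130.1 MPa

-130.1


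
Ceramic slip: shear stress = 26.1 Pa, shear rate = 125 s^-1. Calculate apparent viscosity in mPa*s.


eta = tau/gamma * 1000 = 26.1/125 * 1000 = 208.8 mPa*s

208.8


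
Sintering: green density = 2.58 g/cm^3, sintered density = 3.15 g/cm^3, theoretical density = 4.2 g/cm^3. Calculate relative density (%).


Relative = 3.15 / 4.2 * 100 = 75.0%

75.0


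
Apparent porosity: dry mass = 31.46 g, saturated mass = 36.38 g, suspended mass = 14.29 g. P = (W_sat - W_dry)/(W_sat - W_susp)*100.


P = (36.38 - 31.46) / (36.38 - 14.29) * 100 = 4.92 / 22.09 * 100 = 22.3%

22.3


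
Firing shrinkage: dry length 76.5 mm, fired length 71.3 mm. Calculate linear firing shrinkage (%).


FS = (76.5 - 71.3) / 76.5 * 100 = 6.8%

6.8


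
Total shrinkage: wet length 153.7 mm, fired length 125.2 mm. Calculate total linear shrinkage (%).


TS = (153.7 - 125.2) / 153.7 * 100 = 18.54%

18.54


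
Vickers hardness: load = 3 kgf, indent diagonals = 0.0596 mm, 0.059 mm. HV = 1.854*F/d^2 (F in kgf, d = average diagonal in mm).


d_avg = (0.0596+0.059)/2 = 0.0593 mm
HV = 1.854*3/0.0593^2 = 1582

1582


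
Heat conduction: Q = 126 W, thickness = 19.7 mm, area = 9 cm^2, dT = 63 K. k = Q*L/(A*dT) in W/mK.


k = 126*19.7/1000/(9/10000*63) = 43.78 W/mK

43.78


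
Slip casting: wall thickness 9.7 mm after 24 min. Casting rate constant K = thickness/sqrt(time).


K = 9.7 / sqrt(24) = 9.7 / 4.899 = 1.98 mm/min^0.5

1.98


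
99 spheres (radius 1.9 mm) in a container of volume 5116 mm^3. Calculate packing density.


V_sphere = 4/3*pi*1.9^3 = 28.7309 mm^3
Total V = 99*28.7309 = 2844.3591 mm^3
PD = 2844.3591 / 5116 = 0.556

0.556


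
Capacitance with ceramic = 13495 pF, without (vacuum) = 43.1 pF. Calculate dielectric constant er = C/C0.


er = 13495 / 43.1 = 313.11

313.11
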